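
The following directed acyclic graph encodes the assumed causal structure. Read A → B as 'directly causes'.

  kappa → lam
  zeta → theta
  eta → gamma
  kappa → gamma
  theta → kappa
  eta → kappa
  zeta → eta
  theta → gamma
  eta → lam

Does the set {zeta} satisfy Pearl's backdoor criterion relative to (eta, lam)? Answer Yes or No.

Yes

Backdoor paths from eta to lam (paths whose first edge points into eta):
  P1: eta <- zeta -> theta -> kappa -> lam
  P2: eta <- zeta -> theta -> gamma <- kappa -> lam
Condition 1 (no descendant of eta in the set): holds — descendants of eta are {gamma, kappa, lam}; none are in {zeta}.
Condition 2 (every backdoor path blocked by {zeta}):
  P1: blocked at fork node zeta ∈ conditioning set.
  P2: blocked at fork node zeta ∈ conditioning set.
{zeta} satisfies the backdoor criterion.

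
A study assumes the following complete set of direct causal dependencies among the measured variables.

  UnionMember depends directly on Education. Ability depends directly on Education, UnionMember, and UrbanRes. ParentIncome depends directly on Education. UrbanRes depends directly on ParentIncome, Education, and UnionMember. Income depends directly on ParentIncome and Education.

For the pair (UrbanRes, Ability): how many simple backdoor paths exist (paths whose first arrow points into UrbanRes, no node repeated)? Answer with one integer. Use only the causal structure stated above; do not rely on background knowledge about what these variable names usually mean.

A backdoor path from UrbanRes to Ability is any simple undirected path whose first edge points into UrbanRes (i.e. leaves UrbanRes via a parent).
Parents of UrbanRes: {Education, ParentIncome, UnionMember}.
Enumerating:
  P1: UrbanRes <- Education -> UnionMember -> Ability
  P2: UrbanRes <- Education -> Ability
  P3: UrbanRes <- UnionMember <- Education -> Ability
  P4: UrbanRes <- UnionMember -> Ability
  P5: UrbanRes <- ParentIncome <- Education -> UnionMember -> Ability
  P6: UrbanRes <- ParentIncome <- Education -> Ability
  P7: UrbanRes <- ParentIncome -> Income <- Education -> UnionMember -> Ability
  P8: UrbanRes <- ParentIncome -> Income <- Education -> Ability
That exhausts the simple backdoor paths. Count: 8.

8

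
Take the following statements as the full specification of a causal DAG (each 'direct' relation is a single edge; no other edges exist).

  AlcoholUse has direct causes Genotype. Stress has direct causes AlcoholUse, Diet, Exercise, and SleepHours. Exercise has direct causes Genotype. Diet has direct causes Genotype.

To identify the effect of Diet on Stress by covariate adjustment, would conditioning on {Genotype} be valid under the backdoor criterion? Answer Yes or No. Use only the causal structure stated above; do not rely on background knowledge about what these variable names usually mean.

Backdoor paths from Diet to Stress (paths whose first edge points into Diet):
  P1: Diet <- Genotype -> AlcoholUse -> Stress
  P2: Diet <- Genotype -> Exercise -> Stress
Condition 1 (no descendant of Diet in the set): holds — descendants of Diet are {Stress}; none are in {Genotype}.
Condition 2 (every backdoor path blocked by {Genotype}):
  P1: blocked at fork node Genotype ∈ conditioning set.
  P2: blocked at fork node Genotype ∈ conditioning set.
{Genotype} satisfies the backdoor criterion.

Yes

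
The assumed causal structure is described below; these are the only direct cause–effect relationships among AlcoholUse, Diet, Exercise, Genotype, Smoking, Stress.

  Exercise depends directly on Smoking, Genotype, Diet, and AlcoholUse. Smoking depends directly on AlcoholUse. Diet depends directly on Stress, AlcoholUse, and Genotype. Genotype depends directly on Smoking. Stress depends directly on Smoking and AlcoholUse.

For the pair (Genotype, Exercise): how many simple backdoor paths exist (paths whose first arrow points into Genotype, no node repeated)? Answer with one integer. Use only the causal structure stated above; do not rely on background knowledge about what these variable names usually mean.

A backdoor path from Genotype to Exercise is any simple undirected path whose first edge points into Genotype (i.e. leaves Genotype via a parent).
Parents of Genotype: {Smoking}.
Enumerating:
  P1: Genotype <- Smoking <- AlcoholUse -> Stress -> Diet -> Exercise
  P2: Genotype <- Smoking <- AlcoholUse -> Diet -> Exercise
  P3: Genotype <- Smoking <- AlcoholUse -> Exercise
  P4: Genotype <- Smoking -> Stress <- AlcoholUse -> Diet -> Exercise
  P5: Genotype <- Smoking -> Stress <- AlcoholUse -> Exercise
  P6: Genotype <- Smoking -> Stress -> Diet <- AlcoholUse -> Exercise
  P7: Genotype <- Smoking -> Stress -> Diet -> Exercise
  P8: Genotype <- Smoking -> Exercise
That exhausts the simple backdoor paths. Count: 8.

8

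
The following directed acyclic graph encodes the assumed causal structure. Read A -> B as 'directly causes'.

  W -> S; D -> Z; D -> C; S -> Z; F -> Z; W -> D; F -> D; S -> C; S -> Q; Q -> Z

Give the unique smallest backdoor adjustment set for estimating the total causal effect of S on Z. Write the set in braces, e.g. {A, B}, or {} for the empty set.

Variables eligible for adjustment (non-descendants of S, excluding S and Z): {D, F, W}.
Backdoor paths from S to Z:
  P1: S <- W -> D <- F -> Z
  P2: S <- W -> D -> Z
The empty set is not sufficient: P2 (S <- W -> D -> Z) has no collider blocking it and no conditioned non-collider, so it is open.
Try {W}:
  P1: blocked at fork node W ∈ conditioning set.
  P2: blocked at fork node W ∈ conditioning set.
{W} contains no descendant of S and blocks every backdoor path.
No other singleton works — e.g. {F} leaves P2 open — so {W} is the unique smallest valid adjustment set.

{W}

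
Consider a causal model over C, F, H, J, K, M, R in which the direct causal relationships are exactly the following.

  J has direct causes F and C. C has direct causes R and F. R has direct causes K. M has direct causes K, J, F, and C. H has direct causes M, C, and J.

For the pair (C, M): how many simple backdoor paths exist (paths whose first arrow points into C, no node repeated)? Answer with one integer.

4

A backdoor path from C to M is any simple undirected path whose first edge points into C (i.e. leaves C via a parent).
Parents of C: {F, R}.
Enumerating:
  P1: C <- F -> J -> M
  P2: C <- F -> J -> H <- M
  P3: C <- F -> M
  P4: C <- R <- K -> M
That exhausts the simple backdoor paths. Count: 4.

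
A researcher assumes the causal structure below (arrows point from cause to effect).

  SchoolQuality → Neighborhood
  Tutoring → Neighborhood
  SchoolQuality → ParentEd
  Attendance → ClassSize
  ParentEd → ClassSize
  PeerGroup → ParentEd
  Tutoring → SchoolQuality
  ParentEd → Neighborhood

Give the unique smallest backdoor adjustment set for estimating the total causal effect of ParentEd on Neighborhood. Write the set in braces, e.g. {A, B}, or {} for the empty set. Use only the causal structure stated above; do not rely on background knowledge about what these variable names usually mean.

{SchoolQuality}

Variables eligible for adjustment (non-descendants of ParentEd, excluding ParentEd and Neighborhood): {Attendance, PeerGroup, SchoolQuality, Tutoring}.
Backdoor paths from ParentEd to Neighborhood:
  P1: ParentEd <- SchoolQuality <- Tutoring -> Neighborhood
  P2: ParentEd <- SchoolQuality -> Neighborhood
The empty set is not sufficient: P1 (ParentEd <- SchoolQuality <- Tutoring -> Neighborhood) has no collider blocking it and no conditioned non-collider, so it is open.
Try {SchoolQuality}:
  P1: blocked at chain node SchoolQuality ∈ conditioning set.
  P2: blocked at fork node SchoolQuality ∈ conditioning set.
{SchoolQuality} contains no descendant of ParentEd and blocks every backdoor path.
No other singleton works — e.g. {Tutoring} leaves P2 open — so {SchoolQuality} is the unique smallest valid adjustment set.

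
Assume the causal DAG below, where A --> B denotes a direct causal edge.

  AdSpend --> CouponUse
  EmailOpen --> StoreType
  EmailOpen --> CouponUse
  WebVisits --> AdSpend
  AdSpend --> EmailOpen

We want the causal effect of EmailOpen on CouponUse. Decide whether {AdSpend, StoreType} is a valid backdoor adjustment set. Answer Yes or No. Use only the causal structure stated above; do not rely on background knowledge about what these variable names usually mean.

Backdoor paths from EmailOpen to CouponUse (paths whose first edge points into EmailOpen):
  P1: EmailOpen <- AdSpend -> CouponUse
Condition 1 (no descendant of EmailOpen in the set): FAILS — StoreType is a descendant of EmailOpen.
Condition 2 (every backdoor path blocked by {AdSpend, StoreType}):
  P1: blocked at fork node AdSpend ∈ conditioning set.
{AdSpend, StoreType} does not satisfy the backdoor criterion.

No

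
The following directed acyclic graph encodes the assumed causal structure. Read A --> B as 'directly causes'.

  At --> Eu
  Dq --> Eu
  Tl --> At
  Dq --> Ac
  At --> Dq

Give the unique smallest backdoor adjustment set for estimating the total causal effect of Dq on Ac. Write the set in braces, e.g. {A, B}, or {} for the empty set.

Variables eligible for adjustment (non-descendants of Dq, excluding Dq and Ac): {At, Tl}.
Backdoor paths from Dq to Ac:
  (none)
With no backdoor paths the empty set already satisfies the criterion, and it is trivially minimal.

{}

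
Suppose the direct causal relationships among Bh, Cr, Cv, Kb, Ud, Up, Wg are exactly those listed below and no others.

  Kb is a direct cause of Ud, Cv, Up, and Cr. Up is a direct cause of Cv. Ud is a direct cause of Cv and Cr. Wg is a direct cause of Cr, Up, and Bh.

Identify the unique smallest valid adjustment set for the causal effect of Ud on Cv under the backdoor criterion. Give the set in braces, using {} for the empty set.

Variables eligible for adjustment (non-descendants of Ud, excluding Ud and Cv): {Bh, Kb, Up, Wg}.
Backdoor paths from Ud to Cv:
  P1: Ud <- Kb -> Up -> Cv
  P2: Ud <- Kb -> Cv
  P3: Ud <- Kb -> Cr <- Wg -> Up -> Cv
The empty set is not sufficient: P1 (Ud <- Kb -> Up -> Cv) has no collider blocking it and no conditioned non-collider, so it is open.
Try {Kb}:
  P1: blocked at fork node Kb ∈ conditioning set.
  P2: blocked at fork node Kb ∈ conditioning set.
  P3: blocked at fork node Kb ∈ conditioning set.
{Kb} contains no descendant of Ud and blocks every backdoor path.
No other singleton works — e.g. {Wg} leaves P1 open — so {Kb} is the unique smallest valid adjustment set.

{Kb}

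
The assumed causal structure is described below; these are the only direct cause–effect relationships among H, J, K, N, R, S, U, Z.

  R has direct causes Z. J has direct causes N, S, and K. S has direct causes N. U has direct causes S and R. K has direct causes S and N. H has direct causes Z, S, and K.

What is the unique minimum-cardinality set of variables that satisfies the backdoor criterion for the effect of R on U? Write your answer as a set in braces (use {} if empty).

Variables eligible for adjustment (non-descendants of R, excluding R and U): {H, J, K, N, S, Z}.
Backdoor paths from R to U:
  P1: R <- Z -> H <- S -> U
  P2: R <- Z -> H <- K <- N -> S -> U
  P3: R <- Z -> H <- K <- N -> J <- S -> U
  P4: R <- Z -> H <- K <- S -> U
  P5: R <- Z -> H <- K -> J <- N -> S -> U
  P6: R <- Z -> H <- K -> J <- S -> U
Each backdoor path contains an unconditioned collider, so every path is already blocked with the empty conditioning set:
  P1: blocked at collider H (neither it nor any descendant is in the conditioning set).
  P2: blocked at collider H (neither it nor any descendant is in the conditioning set).
  P3: blocked at collider H (neither it nor any descendant is in the conditioning set).
  P4: blocked at collider H (neither it nor any descendant is in the conditioning set).
  P5: blocked at collider H (neither it nor any descendant is in the conditioning set).
  P6: blocked at collider H (neither it nor any descendant is in the conditioning set).
The empty set is therefore the unique smallest valid set.

{}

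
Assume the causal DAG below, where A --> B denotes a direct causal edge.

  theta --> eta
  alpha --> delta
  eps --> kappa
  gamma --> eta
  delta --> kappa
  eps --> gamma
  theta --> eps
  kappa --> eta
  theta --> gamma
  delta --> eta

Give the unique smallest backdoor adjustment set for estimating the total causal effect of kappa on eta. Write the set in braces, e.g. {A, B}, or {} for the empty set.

Variables eligible for adjustment (non-descendants of kappa, excluding kappa and eta): {alpha, delta, eps, gamma, theta}.
Backdoor paths from kappa to eta:
  P1: kappa <- eps <- theta -> gamma -> eta
  P2: kappa <- eps <- theta -> eta
  P3: kappa <- eps -> gamma <- theta -> eta
  P4: kappa <- eps -> gamma -> eta
  P5: kappa <- delta -> eta
The empty set is not sufficient: P1 (kappa <- eps <- theta -> gamma -> eta) has no collider blocking it and no conditioned non-collider, so it is open.
Try {delta, eps}:
  P1: blocked at chain node eps ∈ conditioning set.
  P2: blocked at chain node eps ∈ conditioning set.
  P3: blocked at fork node eps ∈ conditioning set.
  P4: blocked at fork node eps ∈ conditioning set.
  P5: blocked at fork node delta ∈ conditioning set.
{delta, eps} contains no descendant of kappa and blocks every backdoor path.
Every element of {delta, eps} is needed (dropping delta leaves P5 open; dropping eps leaves P1 open), so no proper subset is valid.
Among all size-2 subsets of the eligible variables, only {delta, eps} blocks every backdoor path, so it is the unique smallest valid adjustment set.

{delta, eps}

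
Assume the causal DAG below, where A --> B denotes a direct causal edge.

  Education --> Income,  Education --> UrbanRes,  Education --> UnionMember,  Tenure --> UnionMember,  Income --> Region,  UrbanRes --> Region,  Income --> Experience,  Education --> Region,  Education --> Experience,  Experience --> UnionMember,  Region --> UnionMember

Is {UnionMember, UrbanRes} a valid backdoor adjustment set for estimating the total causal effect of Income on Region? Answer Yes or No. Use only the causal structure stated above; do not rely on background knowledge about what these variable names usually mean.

Backdoor paths from Income to Region (paths whose first edge points into Income):
  P1: Income <- Education -> UrbanRes -> Region
  P2: Income <- Education -> Experience -> UnionMember <- Region
  P3: Income <- Education -> Region
  P4: Income <- Education -> UnionMember <- Region
Condition 1 (no descendant of Income in the set): FAILS — UnionMember is a descendant of Income.
Condition 2 (every backdoor path blocked by {UnionMember, UrbanRes}):
  P1: blocked at chain node UrbanRes ∈ conditioning set.
  P2: open — collider(s) UnionMember are conditioned on (or have a conditioned descendant) and no non-collider on the path is in the set.
  P3: open — no interior node is in the conditioning set.
  P4: open — collider(s) UnionMember are conditioned on (or have a conditioned descendant) and no non-collider on the path is in the set.
{UnionMember, UrbanRes} does not satisfy the backdoor criterion.

No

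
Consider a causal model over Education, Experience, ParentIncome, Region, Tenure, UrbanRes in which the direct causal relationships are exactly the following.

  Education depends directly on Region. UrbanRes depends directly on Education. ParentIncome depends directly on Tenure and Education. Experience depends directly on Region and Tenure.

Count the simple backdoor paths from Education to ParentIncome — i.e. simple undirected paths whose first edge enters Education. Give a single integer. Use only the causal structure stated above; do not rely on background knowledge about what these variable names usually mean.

A backdoor path from Education to ParentIncome is any simple undirected path whose first edge points into Education (i.e. leaves Education via a parent).
Parents of Education: {Region}.
Enumerating:
  P1: Education <- Region -> Experience <- Tenure -> ParentIncome
That exhausts the simple backdoor paths. Count: 1.

1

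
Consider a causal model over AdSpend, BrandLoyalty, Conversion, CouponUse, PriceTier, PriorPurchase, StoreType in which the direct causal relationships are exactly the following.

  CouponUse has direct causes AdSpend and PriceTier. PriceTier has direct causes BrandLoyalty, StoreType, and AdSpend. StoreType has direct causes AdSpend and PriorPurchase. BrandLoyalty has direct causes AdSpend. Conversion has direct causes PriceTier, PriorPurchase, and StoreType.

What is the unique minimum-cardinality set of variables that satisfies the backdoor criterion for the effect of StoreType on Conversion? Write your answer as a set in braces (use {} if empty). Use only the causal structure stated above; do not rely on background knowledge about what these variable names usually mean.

{AdSpend, PriorPurchase}

Variables eligible for adjustment (non-descendants of StoreType, excluding StoreType and Conversion): {AdSpend, BrandLoyalty, PriorPurchase}.
Backdoor paths from StoreType to Conversion:
  P1: StoreType <- AdSpend -> BrandLoyalty -> PriceTier -> Conversion
  P2: StoreType <- AdSpend -> PriceTier -> Conversion
  P3: StoreType <- AdSpend -> CouponUse <- PriceTier -> Conversion
  P4: StoreType <- PriorPurchase -> Conversion
The empty set is not sufficient: P1 (StoreType <- AdSpend -> BrandLoyalty -> PriceTier -> Conversion) has no collider blocking it and no conditioned non-collider, so it is open.
Try {AdSpend, PriorPurchase}:
  P1: blocked at fork node AdSpend ∈ conditioning set.
  P2: blocked at fork node AdSpend ∈ conditioning set.
  P3: blocked at fork node AdSpend ∈ conditioning set.
  P4: blocked at fork node PriorPurchase ∈ conditioning set.
{AdSpend, PriorPurchase} contains no descendant of StoreType and blocks every backdoor path.
Every element of {AdSpend, PriorPurchase} is needed (dropping AdSpend leaves P1 open; dropping PriorPurchase leaves P4 open), so no proper subset is valid.
Among all size-2 subsets of the eligible variables, only {AdSpend, PriorPurchase} blocks every backdoor path, so it is the unique smallest valid adjustment set.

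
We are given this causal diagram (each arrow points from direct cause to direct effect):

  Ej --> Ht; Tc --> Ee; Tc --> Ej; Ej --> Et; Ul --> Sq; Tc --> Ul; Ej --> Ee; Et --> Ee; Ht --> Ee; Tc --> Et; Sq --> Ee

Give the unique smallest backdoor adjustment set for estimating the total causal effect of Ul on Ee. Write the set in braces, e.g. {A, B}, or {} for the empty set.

Variables eligible for adjustment (non-descendants of Ul, excluding Ul and Ee): {Ej, Et, Ht, Tc}.
Backdoor paths from Ul to Ee:
  P1: Ul <- Tc -> Ej -> Ht -> Ee
  P2: Ul <- Tc -> Ej -> Et -> Ee
  P3: Ul <- Tc -> Ej -> Ee
  P4: Ul <- Tc -> Et <- Ej -> Ht -> Ee
  P5: Ul <- Tc -> Et <- Ej -> Ee
  P6: Ul <- Tc -> Et -> Ee
  P7: Ul <- Tc -> Ee
The empty set is not sufficient: P1 (Ul <- Tc -> Ej -> Ht -> Ee) has no collider blocking it and no conditioned non-collider, so it is open.
Try {Tc}:
  P1: blocked at fork node Tc ∈ conditioning set.
  P2: blocked at fork node Tc ∈ conditioning set.
  P3: blocked at fork node Tc ∈ conditioning set.
  P4: blocked at fork node Tc ∈ conditioning set.
  P5: blocked at fork node Tc ∈ conditioning set.
  P6: blocked at fork node Tc ∈ conditioning set.
  P7: blocked at fork node Tc ∈ conditioning set.
{Tc} contains no descendant of Ul and blocks every backdoor path.
No other singleton works — e.g. {Ej} leaves P6 open — so {Tc} is the unique smallest valid adjustment set.

{Tc}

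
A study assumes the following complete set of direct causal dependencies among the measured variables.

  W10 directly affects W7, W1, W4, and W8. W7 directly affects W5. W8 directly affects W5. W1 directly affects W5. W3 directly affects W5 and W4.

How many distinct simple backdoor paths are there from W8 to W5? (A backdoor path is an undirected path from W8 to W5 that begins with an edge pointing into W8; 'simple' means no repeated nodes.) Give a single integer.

A backdoor path from W8 to W5 is any simple undirected path whose first edge points into W8 (i.e. leaves W8 via a parent).
Parents of W8: {W10}.
Enumerating:
  P1: W8 <- W10 -> W7 -> W5
  P2: W8 <- W10 -> W1 -> W5
  P3: W8 <- W10 -> W4 <- W3 -> W5
That exhausts the simple backdoor paths. Count: 3.

3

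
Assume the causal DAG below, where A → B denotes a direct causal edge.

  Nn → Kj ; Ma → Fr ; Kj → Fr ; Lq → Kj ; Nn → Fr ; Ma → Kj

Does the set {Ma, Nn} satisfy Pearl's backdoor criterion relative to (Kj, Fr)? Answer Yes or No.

Backdoor paths from Kj to Fr (paths whose first edge points into Kj):
  P1: Kj <- Ma -> Fr
  P2: Kj <- Nn -> Fr
Condition 1 (no descendant of Kj in the set): holds — descendants of Kj are {Fr}; none are in {Ma, Nn}.
Condition 2 (every backdoor path blocked by {Ma, Nn}):
  P1: blocked at fork node Ma ∈ conditioning set.
  P2: blocked at fork node Nn ∈ conditioning set.
{Ma, Nn} satisfies the backdoor criterion.

Yes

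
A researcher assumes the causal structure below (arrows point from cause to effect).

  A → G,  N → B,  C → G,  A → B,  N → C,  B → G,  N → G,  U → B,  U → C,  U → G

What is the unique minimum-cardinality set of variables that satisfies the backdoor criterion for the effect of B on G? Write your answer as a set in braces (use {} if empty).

Variables eligible for adjustment (non-descendants of B, excluding B and G): {A, C, N, U}.
Backdoor paths from B to G:
  P1: B <- N -> C <- U -> G
  P2: B <- N -> C -> G
  P3: B <- N -> G
  P4: B <- U -> C <- N -> G
  P5: B <- U -> C -> G
  P6: B <- U -> G
  P7: B <- A -> G
The empty set is not sufficient: P2 (B <- N -> C -> G) has no collider blocking it and no conditioned non-collider, so it is open.
Try {A, N, U}:
  P1: blocked at fork node N ∈ conditioning set.
  P2: blocked at fork node N ∈ conditioning set.
  P3: blocked at fork node N ∈ conditioning set.
  P4: blocked at fork node U ∈ conditioning set.
  P5: blocked at fork node U ∈ conditioning set.
  P6: blocked at fork node U ∈ conditioning set.
  P7: blocked at fork node A ∈ conditioning set.
{A, N, U} contains no descendant of B and blocks every backdoor path.
Every element of {A, N, U} is needed (dropping A leaves P7 open; dropping N leaves P2 open; dropping U leaves P5 open), so no proper subset is valid.
Among all size-3 subsets of the eligible variables, only {A, N, U} blocks every backdoor path, so it is the unique smallest valid adjustment set.

{A, N, U}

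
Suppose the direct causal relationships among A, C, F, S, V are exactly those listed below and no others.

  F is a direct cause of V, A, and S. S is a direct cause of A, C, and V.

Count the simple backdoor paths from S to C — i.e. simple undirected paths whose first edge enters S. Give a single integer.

0

A backdoor path from S to C is any simple undirected path whose first edge points into S (i.e. leaves S via a parent).
Parents of S: {F}.
No simple path from any parent of S reaches C without revisiting S, so there are no backdoor paths.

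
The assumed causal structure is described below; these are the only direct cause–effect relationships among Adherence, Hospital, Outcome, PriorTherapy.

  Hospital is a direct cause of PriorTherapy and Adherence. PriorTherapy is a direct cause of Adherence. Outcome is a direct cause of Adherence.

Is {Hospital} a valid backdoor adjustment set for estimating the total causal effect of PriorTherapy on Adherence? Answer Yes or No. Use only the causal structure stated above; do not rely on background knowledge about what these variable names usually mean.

Yes

Backdoor paths from PriorTherapy to Adherence (paths whose first edge points into PriorTherapy):
  P1: PriorTherapy <- Hospital -> Adherence
Condition 1 (no descendant of PriorTherapy in the set): holds — descendants of PriorTherapy are {Adherence}; none are in {Hospital}.
Condition 2 (every backdoor path blocked by {Hospital}):
  P1: blocked at fork node Hospital ∈ conditioning set.
{Hospital} satisfies the backdoor criterion.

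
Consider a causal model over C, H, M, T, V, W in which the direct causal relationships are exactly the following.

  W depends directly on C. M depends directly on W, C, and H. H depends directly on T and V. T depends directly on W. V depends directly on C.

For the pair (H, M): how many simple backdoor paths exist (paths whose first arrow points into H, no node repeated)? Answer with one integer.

A backdoor path from H to M is any simple undirected path whose first edge points into H (i.e. leaves H via a parent).
Parents of H: {T, V}.
Enumerating:
  P1: H <- T <- W <- C -> M
  P2: H <- T <- W -> M
  P3: H <- V <- C -> W -> M
  P4: H <- V <- C -> M
That exhausts the simple backdoor paths. Count: 4.

4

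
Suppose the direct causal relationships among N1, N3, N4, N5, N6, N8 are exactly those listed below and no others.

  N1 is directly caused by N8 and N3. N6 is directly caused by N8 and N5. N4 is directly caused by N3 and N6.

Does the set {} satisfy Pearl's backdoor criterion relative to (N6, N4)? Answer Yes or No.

Backdoor paths from N6 to N4 (paths whose first edge points into N6):
  P1: N6 <- N8 -> N1 <- N3 -> N4
Condition 1 (no descendant of N6 in the set): holds — descendants of N6 are {N4}; none are in {}.
Condition 2 (every backdoor path blocked by {}):
  P1: blocked at collider N1 (neither it nor any descendant is in the conditioning set).
{} satisfies the backdoor criterion.

Yes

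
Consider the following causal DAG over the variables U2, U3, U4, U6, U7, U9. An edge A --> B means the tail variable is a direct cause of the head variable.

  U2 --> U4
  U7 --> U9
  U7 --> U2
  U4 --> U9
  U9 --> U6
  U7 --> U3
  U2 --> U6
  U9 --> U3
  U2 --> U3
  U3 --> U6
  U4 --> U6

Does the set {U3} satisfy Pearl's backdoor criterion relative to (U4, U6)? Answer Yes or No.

Backdoor paths from U4 to U6 (paths whose first edge points into U4):
  P1: U4 <- U2 <- U7 -> U9 -> U3 -> U6
  P2: U4 <- U2 <- U7 -> U9 -> U6
  P3: U4 <- U2 <- U7 -> U3 <- U9 -> U6
  P4: U4 <- U2 <- U7 -> U3 -> U6
  P5: U4 <- U2 -> U3 <- U7 -> U9 -> U6
  P6: U4 <- U2 -> U3 <- U9 -> U6
  P7: U4 <- U2 -> U3 -> U6
  P8: U4 <- U2 -> U6
Condition 1 (no descendant of U4 in the set): FAILS — U3 is a descendant of U4.
Condition 2 (every backdoor path blocked by {U3}):
  P1: blocked at chain node U3 ∈ conditioning set.
  P2: open — no interior node is in the conditioning set.
  P3: open — collider(s) U3 are conditioned on (or have a conditioned descendant) and no non-collider on the path is in the set.
  P4: blocked at chain node U3 ∈ conditioning set.
  P5: open — collider(s) U3 are conditioned on (or have a conditioned descendant) and no non-collider on the path is in the set.
  P6: open — collider(s) U3 are conditioned on (or have a conditioned descendant) and no non-collider on the path is in the set.
  P7: blocked at chain node U3 ∈ conditioning set.
  P8: open — no interior node is in the conditioning set.
{U3} does not satisfy the backdoor criterion.

No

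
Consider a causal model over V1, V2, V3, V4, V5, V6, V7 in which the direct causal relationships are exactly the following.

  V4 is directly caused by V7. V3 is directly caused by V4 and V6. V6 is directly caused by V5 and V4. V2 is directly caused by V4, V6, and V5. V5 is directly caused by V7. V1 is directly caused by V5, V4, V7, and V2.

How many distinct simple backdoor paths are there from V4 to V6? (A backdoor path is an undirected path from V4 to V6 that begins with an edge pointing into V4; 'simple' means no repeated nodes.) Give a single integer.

7

A backdoor path from V4 to V6 is any simple undirected path whose first edge points into V4 (i.e. leaves V4 via a parent).
Parents of V4: {V7}.
Enumerating:
  P1: V4 <- V7 -> V5 -> V6
  P2: V4 <- V7 -> V5 -> V2 <- V6
  P3: V4 <- V7 -> V5 -> V1 <- V2 <- V6
  P4: V4 <- V7 -> V1 <- V5 -> V6
  P5: V4 <- V7 -> V1 <- V5 -> V2 <- V6
  P6: V4 <- V7 -> V1 <- V2 <- V5 -> V6
  P7: V4 <- V7 -> V1 <- V2 <- V6
That exhausts the simple backdoor paths. Count: 7.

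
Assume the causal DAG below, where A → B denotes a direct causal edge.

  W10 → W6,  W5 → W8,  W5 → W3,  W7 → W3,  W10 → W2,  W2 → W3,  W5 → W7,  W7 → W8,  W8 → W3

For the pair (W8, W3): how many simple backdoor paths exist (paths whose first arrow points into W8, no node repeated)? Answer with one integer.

A backdoor path from W8 to W3 is any simple undirected path whose first edge points into W8 (i.e. leaves W8 via a parent).
Parents of W8: {W5, W7}.
Enumerating:
  P1: W8 <- W5 -> W7 -> W3
  P2: W8 <- W5 -> W3
  P3: W8 <- W7 <- W5 -> W3
  P4: W8 <- W7 -> W3
That exhausts the simple backdoor paths. Count: 4.

4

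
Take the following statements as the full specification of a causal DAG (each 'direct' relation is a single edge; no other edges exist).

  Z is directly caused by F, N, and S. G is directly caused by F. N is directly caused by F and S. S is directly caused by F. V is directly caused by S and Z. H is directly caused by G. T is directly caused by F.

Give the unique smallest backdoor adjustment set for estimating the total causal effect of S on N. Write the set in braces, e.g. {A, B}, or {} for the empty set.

{F}

Variables eligible for adjustment (non-descendants of S, excluding S and N): {F, G, H, T}.
Backdoor paths from S to N:
  P1: S <- F -> N
  P2: S <- F -> Z <- N
The empty set is not sufficient: P1 (S <- F -> N) has no collider blocking it and no conditioned non-collider, so it is open.
Try {F}:
  P1: blocked at fork node F ∈ conditioning set.
  P2: blocked at fork node F ∈ conditioning set.
{F} contains no descendant of S and blocks every backdoor path.
No other singleton works — e.g. {G} leaves P1 open — so {F} is the unique smallest valid adjustment set.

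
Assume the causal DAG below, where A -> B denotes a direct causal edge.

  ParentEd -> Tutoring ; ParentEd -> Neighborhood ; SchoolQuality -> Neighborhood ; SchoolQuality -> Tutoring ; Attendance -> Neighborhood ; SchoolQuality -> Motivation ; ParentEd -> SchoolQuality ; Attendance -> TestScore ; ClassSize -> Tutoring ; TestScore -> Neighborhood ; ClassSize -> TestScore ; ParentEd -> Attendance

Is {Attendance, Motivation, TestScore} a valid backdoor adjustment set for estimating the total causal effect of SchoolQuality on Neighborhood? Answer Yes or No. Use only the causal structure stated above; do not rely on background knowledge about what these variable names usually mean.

Backdoor paths from SchoolQuality to Neighborhood (paths whose first edge points into SchoolQuality):
  P1: SchoolQuality <- ParentEd -> Attendance -> TestScore -> Neighborhood
  P2: SchoolQuality <- ParentEd -> Attendance -> Neighborhood
  P3: SchoolQuality <- ParentEd -> Neighborhood
  P4: SchoolQuality <- ParentEd -> Tutoring <- ClassSize -> TestScore <- Attendance -> Neighborhood
  P5: SchoolQuality <- ParentEd -> Tutoring <- ClassSize -> TestScore -> Neighborhood
Condition 1 (no descendant of SchoolQuality in the set): FAILS — Motivation is a descendant of SchoolQuality.
Condition 2 (every backdoor path blocked by {Attendance, Motivation, TestScore}):
  P1: blocked at chain node Attendance ∈ conditioning set.
  P2: blocked at chain node Attendance ∈ conditioning set.
  P3: open — no interior node is in the conditioning set.
  P4: blocked at collider Tutoring (neither it nor any descendant is in the conditioning set).
  P5: blocked at collider Tutoring (neither it nor any descendant is in the conditioning set).
{Attendance, Motivation, TestScore} does not satisfy the backdoor criterion.

No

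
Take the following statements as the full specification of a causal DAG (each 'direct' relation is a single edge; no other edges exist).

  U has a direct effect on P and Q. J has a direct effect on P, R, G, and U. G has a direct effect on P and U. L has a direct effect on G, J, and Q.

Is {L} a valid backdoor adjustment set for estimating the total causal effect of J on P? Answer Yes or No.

Backdoor paths from J to P (paths whose first edge points into J):
  P1: J <- L -> G -> U -> P
  P2: J <- L -> G -> P
  P3: J <- L -> Q <- U <- G -> P
  P4: J <- L -> Q <- U -> P
Condition 1 (no descendant of J in the set): holds — descendants of J are {G, P, Q, R, U}; none are in {L}.
Condition 2 (every backdoor path blocked by {L}):
  P1: blocked at fork node L ∈ conditioning set.
  P2: blocked at fork node L ∈ conditioning set.
  P3: blocked at fork node L ∈ conditioning set.
  P4: blocked at fork node L ∈ conditioning set.
{L} satisfies the backdoor criterion.

Yes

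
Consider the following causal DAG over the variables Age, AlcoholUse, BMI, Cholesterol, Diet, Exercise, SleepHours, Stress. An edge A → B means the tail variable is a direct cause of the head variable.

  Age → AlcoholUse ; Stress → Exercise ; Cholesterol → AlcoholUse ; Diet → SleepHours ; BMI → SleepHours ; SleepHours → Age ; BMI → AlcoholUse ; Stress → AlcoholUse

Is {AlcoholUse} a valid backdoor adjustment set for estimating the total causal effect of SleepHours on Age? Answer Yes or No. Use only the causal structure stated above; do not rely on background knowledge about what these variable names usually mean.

Backdoor paths from SleepHours to Age (paths whose first edge points into SleepHours):
  P1: SleepHours <- BMI -> AlcoholUse <- Age
Condition 1 (no descendant of SleepHours in the set): FAILS — AlcoholUse is a descendant of SleepHours.
Condition 2 (every backdoor path blocked by {AlcoholUse}):
  P1: open — collider(s) AlcoholUse are conditioned on (or have a conditioned descendant) and no non-collider on the path is in the set.
{AlcoholUse} does not satisfy the backdoor criterion.

No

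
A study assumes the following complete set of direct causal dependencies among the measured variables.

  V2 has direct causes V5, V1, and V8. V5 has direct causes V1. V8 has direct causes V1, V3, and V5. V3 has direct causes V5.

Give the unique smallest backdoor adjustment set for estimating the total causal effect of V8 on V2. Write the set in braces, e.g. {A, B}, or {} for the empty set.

Variables eligible for adjustment (non-descendants of V8, excluding V8 and V2): {V1, V3, V5}.
Backdoor paths from V8 to V2:
  P1: V8 <- V1 -> V5 -> V2
  P2: V8 <- V1 -> V2
  P3: V8 <- V5 <- V1 -> V2
  P4: V8 <- V5 -> V2
  P5: V8 <- V3 <- V5 <- V1 -> V2
  P6: V8 <- V3 <- V5 -> V2
The empty set is not sufficient: P1 (V8 <- V1 -> V5 -> V2) has no collider blocking it and no conditioned non-collider, so it is open.
Try {V1, V5}:
  P1: blocked at fork node V1 ∈ conditioning set.
  P2: blocked at fork node V1 ∈ conditioning set.
  P3: blocked at chain node V5 ∈ conditioning set.
  P4: blocked at fork node V5 ∈ conditioning set.
  P5: blocked at chain node V5 ∈ conditioning set.
  P6: blocked at fork node V5 ∈ conditioning set.
{V1, V5} contains no descendant of V8 and blocks every backdoor path.
Every element of {V1, V5} is needed (dropping V1 leaves P2 open; dropping V5 leaves P4 open), so no proper subset is valid.
Among all size-2 subsets of the eligible variables, only {V1, V5} blocks every backdoor path, so it is the unique smallest valid adjustment set.

{V1, V5}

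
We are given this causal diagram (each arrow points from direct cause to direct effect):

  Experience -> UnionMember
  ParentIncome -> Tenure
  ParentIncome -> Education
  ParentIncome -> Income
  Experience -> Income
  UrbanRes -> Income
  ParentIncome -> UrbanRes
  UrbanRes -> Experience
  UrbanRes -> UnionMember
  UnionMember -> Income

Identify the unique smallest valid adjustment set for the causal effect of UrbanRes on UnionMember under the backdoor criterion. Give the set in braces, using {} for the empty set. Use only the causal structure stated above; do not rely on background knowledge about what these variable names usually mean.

{}

Variables eligible for adjustment (non-descendants of UrbanRes, excluding UrbanRes and UnionMember): {Education, ParentIncome, Tenure}.
Backdoor paths from UrbanRes to UnionMember:
  P1: UrbanRes <- ParentIncome -> Income <- Experience -> UnionMember
  P2: UrbanRes <- ParentIncome -> Income <- UnionMember
Each backdoor path contains an unconditioned collider, so every path is already blocked with the empty conditioning set:
  P1: blocked at collider Income (neither it nor any descendant is in the conditioning set).
  P2: blocked at collider Income (neither it nor any descendant is in the conditioning set).
The empty set is therefore the unique smallest valid set.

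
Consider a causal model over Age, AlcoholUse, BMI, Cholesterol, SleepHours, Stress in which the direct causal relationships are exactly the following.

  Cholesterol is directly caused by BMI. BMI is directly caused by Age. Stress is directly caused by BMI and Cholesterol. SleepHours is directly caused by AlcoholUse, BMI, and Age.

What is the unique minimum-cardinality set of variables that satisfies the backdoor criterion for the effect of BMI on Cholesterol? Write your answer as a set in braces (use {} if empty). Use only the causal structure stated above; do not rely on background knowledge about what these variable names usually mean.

{}

Variables eligible for adjustment (non-descendants of BMI, excluding BMI and Cholesterol): {Age, AlcoholUse}.
Backdoor paths from BMI to Cholesterol:
  (none)
With no backdoor paths the empty set already satisfies the criterion, and it is trivially minimal.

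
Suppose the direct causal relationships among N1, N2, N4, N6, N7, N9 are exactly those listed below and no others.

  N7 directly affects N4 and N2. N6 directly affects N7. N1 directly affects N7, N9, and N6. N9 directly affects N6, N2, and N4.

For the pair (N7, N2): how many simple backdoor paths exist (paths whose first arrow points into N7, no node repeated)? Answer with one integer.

A backdoor path from N7 to N2 is any simple undirected path whose first edge points into N7 (i.e. leaves N7 via a parent).
Parents of N7: {N1, N6}.
Enumerating:
  P1: N7 <- N1 -> N9 -> N2
  P2: N7 <- N1 -> N6 <- N9 -> N2
  P3: N7 <- N6 <- N1 -> N9 -> N2
  P4: N7 <- N6 <- N9 -> N2
That exhausts the simple backdoor paths. Count: 4.

4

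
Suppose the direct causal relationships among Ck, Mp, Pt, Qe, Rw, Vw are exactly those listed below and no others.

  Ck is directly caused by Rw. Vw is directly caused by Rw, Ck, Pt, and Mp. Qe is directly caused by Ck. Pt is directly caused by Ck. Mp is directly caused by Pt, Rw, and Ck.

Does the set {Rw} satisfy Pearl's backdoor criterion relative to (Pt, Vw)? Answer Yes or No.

Backdoor paths from Pt to Vw (paths whose first edge points into Pt):
  P1: Pt <- Ck <- Rw -> Mp -> Vw
  P2: Pt <- Ck <- Rw -> Vw
  P3: Pt <- Ck -> Mp <- Rw -> Vw
  P4: Pt <- Ck -> Mp -> Vw
  P5: Pt <- Ck -> Vw
Condition 1 (no descendant of Pt in the set): holds — descendants of Pt are {Mp, Vw}; none are in {Rw}.
Condition 2 (every backdoor path blocked by {Rw}):
  P1: blocked at fork node Rw ∈ conditioning set.
  P2: blocked at fork node Rw ∈ conditioning set.
  P3: blocked at collider Mp (neither it nor any descendant is in the conditioning set).
  P4: open — no interior node is in the conditioning set.
  P5: open — no interior node is in the conditioning set.
{Rw} does not satisfy the backdoor criterion.

No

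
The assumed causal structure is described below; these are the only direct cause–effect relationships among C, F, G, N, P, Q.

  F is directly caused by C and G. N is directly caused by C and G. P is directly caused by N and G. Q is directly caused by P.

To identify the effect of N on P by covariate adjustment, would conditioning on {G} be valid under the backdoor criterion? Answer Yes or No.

Yes

Backdoor paths from N to P (paths whose first edge points into N):
  P1: N <- C -> F <- G -> P
  P2: N <- G -> P
Condition 1 (no descendant of N in the set): holds — descendants of N are {P, Q}; none are in {G}.
Condition 2 (every backdoor path blocked by {G}):
  P1: blocked at collider F (neither it nor any descendant is in the conditioning set).
  P2: blocked at fork node G ∈ conditioning set.
{G} satisfies the backdoor criterion.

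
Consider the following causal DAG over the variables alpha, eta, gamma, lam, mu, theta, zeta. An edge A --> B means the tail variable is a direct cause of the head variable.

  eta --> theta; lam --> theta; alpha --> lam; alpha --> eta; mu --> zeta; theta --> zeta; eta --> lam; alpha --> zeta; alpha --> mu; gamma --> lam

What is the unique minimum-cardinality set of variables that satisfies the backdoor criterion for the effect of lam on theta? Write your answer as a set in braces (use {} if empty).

Variables eligible for adjustment (non-descendants of lam, excluding lam and theta): {alpha, eta, gamma, mu}.
Backdoor paths from lam to theta:
  P1: lam <- alpha -> eta -> theta
  P2: lam <- alpha -> mu -> zeta <- theta
  P3: lam <- alpha -> zeta <- theta
  P4: lam <- eta <- alpha -> mu -> zeta <- theta
  P5: lam <- eta <- alpha -> zeta <- theta
  P6: lam <- eta -> theta
The empty set is not sufficient: P1 (lam <- alpha -> eta -> theta) has no collider blocking it and no conditioned non-collider, so it is open.
Try {eta}:
  P1: blocked at chain node eta ∈ conditioning set.
  P2: blocked at collider zeta (neither it nor any descendant is in the conditioning set).
  P3: blocked at collider zeta (neither it nor any descendant is in the conditioning set).
  P4: blocked at chain node eta ∈ conditioning set.
  P5: blocked at chain node eta ∈ conditioning set.
  P6: blocked at fork node eta ∈ conditioning set.
{eta} contains no descendant of lam and blocks every backdoor path.
No other singleton works — e.g. {alpha} leaves P6 open — so {eta} is the unique smallest valid adjustment set.

{eta}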